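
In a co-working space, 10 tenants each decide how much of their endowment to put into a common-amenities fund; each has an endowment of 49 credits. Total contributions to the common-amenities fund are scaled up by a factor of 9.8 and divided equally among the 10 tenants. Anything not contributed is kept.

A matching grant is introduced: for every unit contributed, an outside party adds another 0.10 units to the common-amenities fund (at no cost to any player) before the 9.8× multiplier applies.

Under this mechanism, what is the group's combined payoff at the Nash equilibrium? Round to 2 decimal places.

With the mechanism, a contributed unit returns 9.8 × 1.10 / 10 = 1.0780 per unit of net cost to the contributor — now above 1 — so contributing fully is weakly dominant for every player.
So the Nash equilibrium is full contribution by all 10; the group earns 9.8 × 1.10 × 490 = 5282.20.

5282.20 credits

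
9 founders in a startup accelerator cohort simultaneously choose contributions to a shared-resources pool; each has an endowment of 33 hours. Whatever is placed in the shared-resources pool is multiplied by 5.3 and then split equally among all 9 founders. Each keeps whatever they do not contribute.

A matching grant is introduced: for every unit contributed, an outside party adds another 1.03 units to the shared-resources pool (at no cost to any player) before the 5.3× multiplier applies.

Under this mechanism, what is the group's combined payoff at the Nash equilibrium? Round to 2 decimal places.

3195.42 hours

Under the mechanism each unit contributed yields 5.3 × 2.03 / 9 = 1.1954 back to its contributor per unit of net cost, which exceeds 1, making full contribution the dominant choice for everyone.
At the Nash equilibrium everyone contributes 33. Group total payoff = 5.3 × 2.03 × 297 = 3195.42.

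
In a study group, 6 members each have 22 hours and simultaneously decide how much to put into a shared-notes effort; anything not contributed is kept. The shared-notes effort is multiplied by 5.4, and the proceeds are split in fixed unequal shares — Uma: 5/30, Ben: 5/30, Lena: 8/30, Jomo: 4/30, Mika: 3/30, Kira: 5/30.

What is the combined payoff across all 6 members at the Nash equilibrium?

228.80 hours

A player with share s gets back 5.4·s per unit contributed, so full contribution is dominant for anyone with s > 1/5.4 = 0.1852 and zero contribution is dominant for anyone below.
Lena alone (share 8/30) is above the threshold, contributing 22; the remaining 5 contribute 0. Total contributed: 22.
The shared-notes effort pays out 5.4 × 22 = 118.80 in total (split across the unequal shares, but the aggregate is all that matters for the group sum).
The 5 free-riders keep 22 each, adding 110. Group total = 110 + 118.80 = 228.80.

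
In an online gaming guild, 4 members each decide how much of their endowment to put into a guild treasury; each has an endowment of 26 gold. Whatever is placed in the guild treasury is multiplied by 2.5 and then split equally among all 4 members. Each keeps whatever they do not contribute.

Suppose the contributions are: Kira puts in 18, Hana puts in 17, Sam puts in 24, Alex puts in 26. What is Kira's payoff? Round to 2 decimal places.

Total contributed: 18 + 17 + 24 + 26 = 85.
Each receives 2.5 × 85 / 4 = 53.13 from the guild treasury.
Kira keeps 26 − 18 = 8, so Kira's payoff is 8 + 53.13 = 61.13.

61.13 gold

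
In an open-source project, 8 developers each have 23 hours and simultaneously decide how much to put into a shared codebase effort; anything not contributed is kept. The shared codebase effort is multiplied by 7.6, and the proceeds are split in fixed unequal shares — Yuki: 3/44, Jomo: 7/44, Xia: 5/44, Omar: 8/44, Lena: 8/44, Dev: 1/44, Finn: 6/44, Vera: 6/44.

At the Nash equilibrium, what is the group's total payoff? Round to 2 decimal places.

943.00 hours

Each unit j contributes comes back to j as 7.6 × (j's share), so j prefers to contribute only if that share exceeds 1/7.6 = 0.1316; otherwise keeping the unit dominates.
The shares above 0.1316 belong to Jomo, Omar, Lena, Finn and Vera, contributing 23 each; the remaining 3 contribute 0. Total contributed: 115.
The shared codebase effort pays out 7.6 × 115 = 874.00 in total (split across the unequal shares, but the aggregate is all that matters for the group sum).
The 3 free-riders keep 23 each, adding 69. Group total = 69 + 874.00 = 943.00.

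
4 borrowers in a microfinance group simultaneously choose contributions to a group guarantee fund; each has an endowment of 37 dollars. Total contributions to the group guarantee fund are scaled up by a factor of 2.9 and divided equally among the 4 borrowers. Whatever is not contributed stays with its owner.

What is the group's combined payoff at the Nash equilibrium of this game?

148.00 dollars

Each contributed unit returns 2.9/4 = 0.7250 to its contributor — below 1 — so contributing 0 is dominant for every player. At the Nash equilibrium everyone keeps their 37, and the group total is 4 × 37 = 148.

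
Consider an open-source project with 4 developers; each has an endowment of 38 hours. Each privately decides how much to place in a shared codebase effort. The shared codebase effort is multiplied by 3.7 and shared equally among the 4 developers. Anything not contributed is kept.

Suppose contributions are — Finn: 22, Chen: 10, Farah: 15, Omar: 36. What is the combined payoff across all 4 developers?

Total contributed: 22 + 10 + 15 + 36 = 83; total kept: 4 × 38 − 83 = 69.
The shared codebase effort pays out 3.7 × 83 = 307.10 in aggregate.
Group total = 69 + 307.10 = 376.10.

376.10 hours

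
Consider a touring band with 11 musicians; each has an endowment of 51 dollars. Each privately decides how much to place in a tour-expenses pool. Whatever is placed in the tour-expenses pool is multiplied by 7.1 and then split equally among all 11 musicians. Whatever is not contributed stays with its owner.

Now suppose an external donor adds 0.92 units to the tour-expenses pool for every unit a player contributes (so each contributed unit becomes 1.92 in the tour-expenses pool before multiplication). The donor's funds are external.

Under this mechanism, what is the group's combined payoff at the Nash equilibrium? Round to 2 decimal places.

Under the mechanism each unit contributed yields 7.1 × 1.92 / 11 = 1.2393 back to its contributor per unit of net cost, which exceeds 1, making full contribution the dominant choice for everyone.
At the Nash equilibrium everyone contributes 51. Group total payoff = 7.1 × 1.92 × 561 = 7647.55.

7647.55 dollars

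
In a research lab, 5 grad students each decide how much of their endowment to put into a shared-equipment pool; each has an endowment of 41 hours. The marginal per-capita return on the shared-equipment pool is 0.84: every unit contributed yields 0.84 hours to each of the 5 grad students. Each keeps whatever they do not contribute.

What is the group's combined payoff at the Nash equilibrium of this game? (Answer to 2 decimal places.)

The private return per contributed unit is 0.84 < 1, so contributing 0 is dominant for every player. At the Nash equilibrium everyone keeps their 41, and the group total is 5 × 41 = 205.

205.00 hours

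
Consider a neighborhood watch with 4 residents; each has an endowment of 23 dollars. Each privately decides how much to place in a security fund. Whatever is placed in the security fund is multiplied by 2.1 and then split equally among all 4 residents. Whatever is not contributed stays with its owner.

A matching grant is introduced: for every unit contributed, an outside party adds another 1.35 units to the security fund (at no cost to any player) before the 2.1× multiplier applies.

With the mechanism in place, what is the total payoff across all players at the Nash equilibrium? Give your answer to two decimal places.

Under the mechanism each unit contributed yields 2.1 × 2.35 / 4 = 1.2338 back to its contributor per unit of net cost, which exceeds 1, making full contribution the dominant choice for everyone.
So the Nash equilibrium is full contribution by all 4; the group earns 2.1 × 2.35 × 92 = 454.02.

454.02 dollars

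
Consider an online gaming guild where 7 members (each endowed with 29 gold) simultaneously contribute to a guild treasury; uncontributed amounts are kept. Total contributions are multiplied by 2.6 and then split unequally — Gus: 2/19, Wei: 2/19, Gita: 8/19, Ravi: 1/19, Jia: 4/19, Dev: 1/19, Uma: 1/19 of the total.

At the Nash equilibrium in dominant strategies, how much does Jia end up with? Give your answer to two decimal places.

Each unit j contributes comes back to j as 2.6 × (j's share), so j prefers to contribute only if that share exceeds 1/2.6 = 0.3846; otherwise keeping the unit dominates.
Only Gita (8/19) clears that bar, contributing 29; the remaining 6 contribute 0. Total contributed: 29.
Jia keeps 29 and receives 2.6 × 29 × 4/19 = 15.87 from the guild treasury, for a payoff of 44.87.

44.87 gold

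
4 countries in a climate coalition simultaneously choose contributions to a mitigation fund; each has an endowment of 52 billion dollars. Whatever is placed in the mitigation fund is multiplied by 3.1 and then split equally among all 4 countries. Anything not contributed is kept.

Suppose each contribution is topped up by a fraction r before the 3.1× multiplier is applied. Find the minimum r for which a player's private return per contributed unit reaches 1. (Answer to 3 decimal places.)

With matching at rate r, one contributed unit becomes (1 + r) in the mitigation fund and returns 3.1 × (1 + r) / 4 to the contributor.
Setting this equal to 1: 1 + r = 4/3.1 = 1.2903.
So the minimum matching rate is r = 1.2903 − 1 = 0.290.

0.290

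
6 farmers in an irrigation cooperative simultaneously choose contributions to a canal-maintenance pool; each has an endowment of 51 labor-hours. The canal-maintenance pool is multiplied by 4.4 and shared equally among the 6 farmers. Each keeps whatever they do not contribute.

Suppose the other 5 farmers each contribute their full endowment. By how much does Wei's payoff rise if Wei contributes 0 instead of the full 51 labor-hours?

13.60 labor-hours

Switching from a contribution of 51 to 0 lets Wei keep an extra 51 labor-hours, but lowers the canal-maintenance pool by 51, which costs Wei their own share of that drop: 4.4/6 × 51 = 37.40.
Net gain = 51 − 37.40 = 13.60. The private return per contributed unit (0.7333) is below 1, so free-riding is indeed the best response regardless of what the others do.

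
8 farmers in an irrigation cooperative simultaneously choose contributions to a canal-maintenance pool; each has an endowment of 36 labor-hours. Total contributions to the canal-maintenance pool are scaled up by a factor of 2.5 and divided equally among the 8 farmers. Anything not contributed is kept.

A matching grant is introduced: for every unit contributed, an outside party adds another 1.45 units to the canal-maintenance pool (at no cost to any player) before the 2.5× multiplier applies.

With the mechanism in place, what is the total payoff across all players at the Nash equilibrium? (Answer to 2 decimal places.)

The effective private return is 2.5 × 2.45 / 8 = 0.7656, which is still under 1, so the mechanism doesn't change anyone's dominant strategy: zero contribution.
At the Nash equilibrium no one contributes; group total payoff = 8 × 36 = 288.

288.00 labor-hours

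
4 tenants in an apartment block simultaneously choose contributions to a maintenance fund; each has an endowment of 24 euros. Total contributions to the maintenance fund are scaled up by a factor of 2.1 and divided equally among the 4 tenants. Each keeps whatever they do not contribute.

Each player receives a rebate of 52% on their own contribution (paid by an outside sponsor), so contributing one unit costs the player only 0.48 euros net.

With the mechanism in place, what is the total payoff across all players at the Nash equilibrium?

With the mechanism, a contributed unit returns (2.1/4) / 0.48 = 1.0938 per unit of net cost to the contributor — now above 1 — so contributing fully is weakly dominant for every player.
At the Nash equilibrium everyone contributes 24. Group total payoff = 4 × (24 × 0.52 + 2.1 × 24) = 251.52.

251.52 euros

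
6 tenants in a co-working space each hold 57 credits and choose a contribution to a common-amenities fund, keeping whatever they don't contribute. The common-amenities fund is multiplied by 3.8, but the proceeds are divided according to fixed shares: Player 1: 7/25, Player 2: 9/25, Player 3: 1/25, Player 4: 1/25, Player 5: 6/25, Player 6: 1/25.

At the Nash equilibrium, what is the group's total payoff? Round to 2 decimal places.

Player j's private return per contributed unit is 3.8 × (j's share). Contributing is weakly dominant for j when that share is at least 1/3.8 = 0.2632, and contributing 0 is dominant otherwise.
The shares above 0.2632 belong to Player 1 and Player 2, contributing 57 each; the remaining 4 contribute 0. Total contributed: 114.
The common-amenities fund pays out 3.8 × 114 = 433.20 in total (split across the unequal shares, but the aggregate is all that matters for the group sum).
The 4 free-riders keep 57 each, adding 228. Group total = 228 + 433.20 = 661.20.

661.20 credits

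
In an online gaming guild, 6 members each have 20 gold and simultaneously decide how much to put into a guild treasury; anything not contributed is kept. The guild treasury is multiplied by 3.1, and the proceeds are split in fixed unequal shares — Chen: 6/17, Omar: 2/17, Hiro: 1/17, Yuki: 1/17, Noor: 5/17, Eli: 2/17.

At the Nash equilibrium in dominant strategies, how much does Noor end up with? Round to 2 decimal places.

38.24 gold

Each unit j contributes comes back to j as 3.1 × (j's share), so j prefers to contribute only if that share exceeds 1/3.1 = 0.3226; otherwise keeping the unit dominates.
The only share above 0.3226 is Chen's 6/17, contributing 20; the remaining 5 contribute 0. Total contributed: 20.
Noor keeps 20 and receives 3.1 × 20 × 5/17 = 18.24 from the guild treasury, for a payoff of 38.24.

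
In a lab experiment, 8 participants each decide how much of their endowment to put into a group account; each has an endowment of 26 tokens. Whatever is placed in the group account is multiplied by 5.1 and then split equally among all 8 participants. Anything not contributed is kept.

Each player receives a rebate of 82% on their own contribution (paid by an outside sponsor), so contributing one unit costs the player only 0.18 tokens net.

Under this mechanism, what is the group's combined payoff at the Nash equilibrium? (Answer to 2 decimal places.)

The effective private return per unit is now (5.1/8) / 0.18 = 3.5417 > 1, so every player's dominant strategy flips to full contribution.
So the Nash equilibrium is full contribution by all 8; the group earns 8 × (26 × 0.82 + 5.1 × 26) = 1231.36.

1231.36 tokens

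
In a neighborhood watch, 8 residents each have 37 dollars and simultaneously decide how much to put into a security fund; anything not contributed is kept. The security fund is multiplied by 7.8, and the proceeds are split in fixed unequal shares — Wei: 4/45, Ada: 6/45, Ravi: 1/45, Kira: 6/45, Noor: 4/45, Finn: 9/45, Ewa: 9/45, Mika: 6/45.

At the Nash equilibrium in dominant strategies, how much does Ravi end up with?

69.07 dollars

Each unit j contributes comes back to j as 7.8 × (j's share), so j prefers to contribute only if that share exceeds 1/7.8 = 0.1282; otherwise keeping the unit dominates.
The shares above 0.1282 belong to Ada, Kira, Finn, Ewa and Mika, contributing 37 each; the remaining 3 contribute 0. Total contributed: 185.
Ravi keeps 37 and receives 7.8 × 185 × 1/45 = 32.07 from the security fund, for a payoff of 69.07.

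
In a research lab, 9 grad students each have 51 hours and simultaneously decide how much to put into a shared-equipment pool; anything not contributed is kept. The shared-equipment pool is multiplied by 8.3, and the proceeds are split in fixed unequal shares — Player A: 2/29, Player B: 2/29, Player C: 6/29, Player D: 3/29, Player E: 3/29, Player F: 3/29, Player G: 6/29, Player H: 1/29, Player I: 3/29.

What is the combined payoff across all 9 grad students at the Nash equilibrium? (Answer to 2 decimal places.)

For player j, contributing a unit is worthwhile iff 8.3 × (j's share) ≥ 1, i.e. iff j's share is at least 0.1205.
The shares above 0.1205 belong to Player C and Player G, contributing 51 each; the remaining 7 contribute 0. Total contributed: 102.
The shared-equipment pool pays out 8.3 × 102 = 846.60 in total (split across the unequal shares, but the aggregate is all that matters for the group sum).
The 7 free-riders keep 51 each, adding 357. Group total = 357 + 846.60 = 1203.60.

1203.60 hours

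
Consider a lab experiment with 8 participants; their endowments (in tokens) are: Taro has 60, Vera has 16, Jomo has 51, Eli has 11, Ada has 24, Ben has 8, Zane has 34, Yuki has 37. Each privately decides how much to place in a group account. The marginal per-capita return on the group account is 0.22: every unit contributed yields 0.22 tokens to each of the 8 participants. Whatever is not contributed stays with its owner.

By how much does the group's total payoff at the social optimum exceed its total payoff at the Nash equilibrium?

The private return per contributed unit is 0.22 < 1 for everyone, so the Nash equilibrium is zero contribution and the group total is Σ E_j = 60 + 16 + 51 + 11 + 24 + 8 + 34 + 37 = 241.
Each contributed unit returns 1.760 to the group, so the social optimum is full contribution by everyone: group total = 1.760 × 241 = 424.16.
Efficiency loss = (1.760 − 1) × 241 = 183.16.

183.16 tokens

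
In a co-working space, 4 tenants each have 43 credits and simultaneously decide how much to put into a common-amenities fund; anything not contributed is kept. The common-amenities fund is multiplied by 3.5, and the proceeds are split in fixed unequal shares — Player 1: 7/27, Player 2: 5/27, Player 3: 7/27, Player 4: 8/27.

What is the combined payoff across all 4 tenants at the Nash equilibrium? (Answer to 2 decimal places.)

Each unit j contributes comes back to j as 3.5 × (j's share), so j prefers to contribute only if that share exceeds 1/3.5 = 0.2857; otherwise keeping the unit dominates.
The only share above 0.2857 is Player 4's 8/27, contributing 43; the remaining 3 contribute 0. Total contributed: 43.
The common-amenities fund pays out 3.5 × 43 = 150.50 in total (split across the unequal shares, but the aggregate is all that matters for the group sum).
The 3 free-riders keep 43 each, adding 129. Group total = 129 + 150.50 = 279.50.

279.50 credits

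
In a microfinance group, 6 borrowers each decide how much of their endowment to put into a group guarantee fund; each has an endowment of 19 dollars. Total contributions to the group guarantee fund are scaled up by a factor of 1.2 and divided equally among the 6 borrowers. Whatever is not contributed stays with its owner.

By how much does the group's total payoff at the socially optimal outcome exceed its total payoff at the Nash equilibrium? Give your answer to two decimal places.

22.80 dollars

Each contributed unit returns 1.2/6 = 0.2000 to its contributor — below 1 — so contributing 0 is dominant for every player. At the Nash equilibrium everyone keeps their 19, and the group total is 6 × 19 = 114.
Each contributed unit returns 1.200 to the group as a whole (0.2000 to each of 6 players), which exceeds 1, so the social optimum is full contribution: group total = 1.200 × 114 = 136.80.
Efficiency loss = 136.80 − 114 = 22.80.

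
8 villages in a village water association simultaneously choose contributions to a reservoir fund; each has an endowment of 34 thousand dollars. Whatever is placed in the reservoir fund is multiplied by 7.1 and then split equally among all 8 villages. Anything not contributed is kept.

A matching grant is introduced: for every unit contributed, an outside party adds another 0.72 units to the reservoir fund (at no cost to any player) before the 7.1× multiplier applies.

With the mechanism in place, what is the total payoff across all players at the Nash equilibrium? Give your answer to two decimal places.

Under the mechanism each unit contributed yields 7.1 × 1.72 / 8 = 1.5265 back to its contributor per unit of net cost, which exceeds 1, making full contribution the dominant choice for everyone.
At the Nash equilibrium everyone contributes 34. Group total payoff = 7.1 × 1.72 × 272 = 3321.66.

3321.66 thousand dollars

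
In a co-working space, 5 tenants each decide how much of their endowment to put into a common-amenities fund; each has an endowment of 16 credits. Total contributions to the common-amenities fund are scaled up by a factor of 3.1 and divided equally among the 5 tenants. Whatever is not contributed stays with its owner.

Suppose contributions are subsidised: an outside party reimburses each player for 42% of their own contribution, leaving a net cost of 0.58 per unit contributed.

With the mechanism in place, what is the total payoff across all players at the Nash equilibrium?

281.60 credits

The effective private return per unit is now (3.1/5) / 0.58 = 1.0690 > 1, so every player's dominant strategy flips to full contribution.
At the Nash equilibrium everyone contributes 16. Group total payoff = 5 × (16 × 0.42 + 3.1 × 16) = 281.60.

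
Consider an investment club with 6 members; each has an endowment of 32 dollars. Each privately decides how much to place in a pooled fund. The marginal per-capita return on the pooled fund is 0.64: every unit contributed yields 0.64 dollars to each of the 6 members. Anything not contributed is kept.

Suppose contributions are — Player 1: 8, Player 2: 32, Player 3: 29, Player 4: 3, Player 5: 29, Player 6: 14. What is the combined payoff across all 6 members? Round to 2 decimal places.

518.60 dollars

Total contributed: 8 + 32 + 29 + 3 + 29 + 14 = 115; total kept: 6 × 32 − 115 = 77.
The pooled fund pays out 0.64 × 6 × 115 = 441.60 in aggregate.
Group total = 77 + 441.60 = 518.60.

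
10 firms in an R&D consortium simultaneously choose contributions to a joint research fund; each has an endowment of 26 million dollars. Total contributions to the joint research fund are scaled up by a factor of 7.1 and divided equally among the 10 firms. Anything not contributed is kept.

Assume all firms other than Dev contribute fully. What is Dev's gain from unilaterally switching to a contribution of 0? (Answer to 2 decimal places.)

Switching from a contribution of 26 to 0 lets Dev keep an extra 26 million dollars, but lowers the joint research fund by 26, which costs Dev their own share of that drop: 7.1/10 × 26 = 18.46.
Net gain = 26 − 18.46 = 7.54. The private return per contributed unit (0.7100) is below 1, so free-riding is indeed the best response regardless of what the others do.

7.54 million dollars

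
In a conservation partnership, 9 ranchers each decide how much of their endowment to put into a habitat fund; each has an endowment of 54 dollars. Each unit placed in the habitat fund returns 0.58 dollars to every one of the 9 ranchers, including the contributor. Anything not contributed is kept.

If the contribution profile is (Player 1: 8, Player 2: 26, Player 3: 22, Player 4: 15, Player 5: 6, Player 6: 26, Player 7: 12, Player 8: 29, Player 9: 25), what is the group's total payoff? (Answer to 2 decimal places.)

1199.18 dollars

Total contributed: 8 + 26 + 22 + 15 + 6 + 26 + 12 + 29 + 25 = 169; total kept: 9 × 54 − 169 = 317.
The habitat fund pays out 0.58 × 9 × 169 = 882.18 in aggregate.
Group total = 317 + 882.18 = 1199.18.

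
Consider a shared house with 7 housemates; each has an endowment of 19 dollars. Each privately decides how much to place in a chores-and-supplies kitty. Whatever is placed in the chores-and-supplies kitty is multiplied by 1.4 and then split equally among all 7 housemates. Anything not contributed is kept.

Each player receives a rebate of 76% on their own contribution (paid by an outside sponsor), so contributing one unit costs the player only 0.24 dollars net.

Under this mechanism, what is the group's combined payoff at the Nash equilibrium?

133.00 dollars

The effective private return is (1.4/7) / 0.24 = 0.8333, which is still under 1, so the mechanism doesn't change anyone's dominant strategy: zero contribution.
At the Nash equilibrium no one contributes; group total payoff = 7 × 19 = 133.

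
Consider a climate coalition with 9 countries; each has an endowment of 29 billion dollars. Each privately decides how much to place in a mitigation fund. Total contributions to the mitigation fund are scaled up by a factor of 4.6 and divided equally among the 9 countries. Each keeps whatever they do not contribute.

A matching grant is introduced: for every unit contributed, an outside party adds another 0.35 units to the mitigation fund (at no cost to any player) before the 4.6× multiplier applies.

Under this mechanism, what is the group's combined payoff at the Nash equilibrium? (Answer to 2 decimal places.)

The effective private return is 4.6 × 1.35 / 9 = 0.6900, which is still under 1, so the mechanism doesn't change anyone's dominant strategy: zero contribution.
Everyone keeps their endowment and the group total is 9 × 29 = 261.

261.00 billion dollars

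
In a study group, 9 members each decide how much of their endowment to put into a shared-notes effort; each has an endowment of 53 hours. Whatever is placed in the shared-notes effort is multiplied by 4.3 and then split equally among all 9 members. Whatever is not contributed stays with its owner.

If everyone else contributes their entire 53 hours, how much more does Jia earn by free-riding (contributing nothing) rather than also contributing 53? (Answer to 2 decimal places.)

27.68 hours

Switching from a contribution of 53 to 0 lets Jia keep an extra 53 hours, but lowers the shared-notes effort by 53, which costs Jia their own share of that drop: 4.3/9 × 53 = 25.32.
Net gain = 53 − 25.32 = 27.68. The private return per contributed unit (0.4778) is below 1, so free-riding is indeed the best response regardless of what the others do.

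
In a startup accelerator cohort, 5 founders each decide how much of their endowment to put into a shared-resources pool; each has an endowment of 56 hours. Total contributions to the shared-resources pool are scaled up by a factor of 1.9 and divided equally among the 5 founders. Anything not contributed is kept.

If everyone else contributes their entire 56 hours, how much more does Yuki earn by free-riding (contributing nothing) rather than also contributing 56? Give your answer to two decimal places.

34.72 hours

Switching from a contribution of 56 to 0 lets Yuki keep an extra 56 hours, but lowers the shared-resources pool by 56, which costs Yuki their own share of that drop: 1.9/5 × 56 = 21.28.
Net gain = 56 − 21.28 = 34.72. The private return per contributed unit (0.3800) is below 1, so free-riding is indeed the best response regardless of what the others do.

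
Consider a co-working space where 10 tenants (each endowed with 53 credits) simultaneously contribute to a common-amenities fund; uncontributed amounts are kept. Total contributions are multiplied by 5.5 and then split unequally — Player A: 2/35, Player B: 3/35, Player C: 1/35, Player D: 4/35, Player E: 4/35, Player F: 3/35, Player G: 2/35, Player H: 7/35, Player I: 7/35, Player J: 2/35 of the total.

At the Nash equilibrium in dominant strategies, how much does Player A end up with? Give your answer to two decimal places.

86.31 credits

Each unit j contributes comes back to j as 5.5 × (j's share), so j prefers to contribute only if that share exceeds 1/5.5 = 0.1818; otherwise keeping the unit dominates.
Player H and Player I are above the threshold, contributing 53 each; the remaining 8 contribute 0. Total contributed: 106.
Player A keeps 53 and receives 5.5 × 106 × 2/35 = 33.31 from the common-amenities fund, for a payoff of 86.31.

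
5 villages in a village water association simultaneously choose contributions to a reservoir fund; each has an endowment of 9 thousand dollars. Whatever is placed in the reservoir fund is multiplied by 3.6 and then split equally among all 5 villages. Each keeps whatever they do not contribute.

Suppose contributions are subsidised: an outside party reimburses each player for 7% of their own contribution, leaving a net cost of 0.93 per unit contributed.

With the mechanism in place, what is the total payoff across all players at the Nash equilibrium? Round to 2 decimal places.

Even with the mechanism, each unit contributed returns only (3.6/5) / 0.93 = 0.7742 per unit of net cost, so contributing nothing is still dominant.
Everyone keeps their endowment and the group total is 5 × 9 = 45.

45.00 thousand dollars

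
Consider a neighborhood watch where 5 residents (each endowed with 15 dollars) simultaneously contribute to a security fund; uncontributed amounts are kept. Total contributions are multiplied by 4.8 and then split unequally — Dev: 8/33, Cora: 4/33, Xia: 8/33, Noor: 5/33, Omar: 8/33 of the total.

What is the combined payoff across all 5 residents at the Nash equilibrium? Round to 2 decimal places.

246.00 dollars

Player j's private return per contributed unit is 4.8 × (j's share). Contributing is weakly dominant for j when that share is at least 1/4.8 = 0.2083, and contributing 0 is dominant otherwise.
Dev, Xia and Omar clear that bar, contributing 15 each; the remaining 2 contribute 0. Total contributed: 45.
The security fund pays out 4.8 × 45 = 216.00 in total (split across the unequal shares, but the aggregate is all that matters for the group sum).
The 2 free-riders keep 15 each, adding 30. Group total = 30 + 216.00 = 246.00.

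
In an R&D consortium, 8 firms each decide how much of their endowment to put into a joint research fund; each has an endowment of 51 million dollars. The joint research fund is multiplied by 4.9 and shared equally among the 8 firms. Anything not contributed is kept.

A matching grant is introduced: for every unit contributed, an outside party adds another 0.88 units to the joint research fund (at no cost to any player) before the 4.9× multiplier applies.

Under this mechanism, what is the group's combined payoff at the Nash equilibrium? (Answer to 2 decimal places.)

3758.50 million dollars

Under the mechanism each unit contributed yields 4.9 × 1.88 / 8 = 1.1515 back to its contributor per unit of net cost, which exceeds 1, making full contribution the dominant choice for everyone.
At the Nash equilibrium everyone contributes 51. Group total payoff = 4.9 × 1.88 × 408 = 3758.50.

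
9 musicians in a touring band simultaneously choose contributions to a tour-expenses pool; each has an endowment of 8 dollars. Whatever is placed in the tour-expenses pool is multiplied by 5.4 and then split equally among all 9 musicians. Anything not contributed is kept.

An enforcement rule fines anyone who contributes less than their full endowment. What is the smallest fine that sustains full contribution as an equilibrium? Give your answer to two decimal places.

3.20 dollars

Given the others contribute fully, the best deviation is to contribute 0 (any partial contribution still incurs the fine and gives up units whose private return 0.6000 is below 1).
Deviating from 8 to 0 saves 8 dollars but forfeits the deviator's share of the drop in the tour-expenses pool: 5.4/9 × 8 = 4.80.
So the deviation gain is 8 − 4.80 = 3.20, and the fine must be at least 3.20 dollars to wipe it out.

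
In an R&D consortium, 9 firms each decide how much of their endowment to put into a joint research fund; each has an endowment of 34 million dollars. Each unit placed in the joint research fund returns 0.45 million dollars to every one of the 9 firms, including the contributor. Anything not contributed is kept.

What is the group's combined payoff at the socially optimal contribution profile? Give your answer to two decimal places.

1239.30 million dollars

Each contributed unit returns 4.050 to the group as a whole (0.45 to each of 9 players), which exceeds 1, so the social optimum is full contribution: group total = 4.050 × 306 = 1239.30.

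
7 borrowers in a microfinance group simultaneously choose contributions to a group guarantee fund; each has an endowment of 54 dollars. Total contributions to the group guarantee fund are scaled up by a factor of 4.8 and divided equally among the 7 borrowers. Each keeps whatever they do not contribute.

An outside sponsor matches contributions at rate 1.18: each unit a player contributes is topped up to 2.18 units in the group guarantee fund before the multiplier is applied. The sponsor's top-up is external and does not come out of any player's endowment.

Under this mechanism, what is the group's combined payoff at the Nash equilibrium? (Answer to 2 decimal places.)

3955.39 dollars

With the mechanism, a contributed unit returns 4.8 × 2.18 / 7 = 1.4949 per unit of net cost to the contributor — now above 1 — so contributing fully is weakly dominant for every player.
At the Nash equilibrium everyone contributes 54. Group total payoff = 4.8 × 2.18 × 378 = 3955.39.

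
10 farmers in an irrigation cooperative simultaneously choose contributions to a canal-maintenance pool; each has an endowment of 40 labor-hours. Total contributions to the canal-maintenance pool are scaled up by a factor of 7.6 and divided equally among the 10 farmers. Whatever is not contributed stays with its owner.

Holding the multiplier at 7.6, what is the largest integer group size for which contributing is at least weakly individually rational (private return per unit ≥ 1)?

Private return per unit is 7.6/(group size), which is ≥ 1 whenever the group size is ≤ 7.6.
The largest such integer is 7.

7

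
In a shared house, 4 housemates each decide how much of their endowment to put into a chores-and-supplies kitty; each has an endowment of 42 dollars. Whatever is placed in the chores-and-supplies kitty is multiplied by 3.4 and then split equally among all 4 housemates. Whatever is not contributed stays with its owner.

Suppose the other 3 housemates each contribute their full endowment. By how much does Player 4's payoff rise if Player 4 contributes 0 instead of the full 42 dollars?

Switching from a contribution of 42 to 0 lets Player 4 keep an extra 42 dollars, but lowers the chores-and-supplies kitty by 42, which costs Player 4 their own share of that drop: 3.4/4 × 42 = 35.70.
Net gain = 42 − 35.70 = 6.30. The private return per contributed unit (0.8500) is below 1, so free-riding is indeed the best response regardless of what the others do.

6.30 dollars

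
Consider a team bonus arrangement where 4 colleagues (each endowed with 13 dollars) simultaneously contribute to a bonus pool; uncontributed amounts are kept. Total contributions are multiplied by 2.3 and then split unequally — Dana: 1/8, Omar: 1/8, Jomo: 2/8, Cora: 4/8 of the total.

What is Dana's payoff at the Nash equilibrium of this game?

16.74 dollars

A player with share s gets back 2.3·s per unit contributed, so full contribution is dominant for anyone with s > 1/2.3 = 0.4348 and zero contribution is dominant for anyone below.
Cora alone (share 4/8) is above the threshold, contributing 13; the remaining 3 contribute 0. Total contributed: 13.
Dana keeps 13 and receives 2.3 × 13 × 1/8 = 3.74 from the bonus pool, for a payoff of 16.74.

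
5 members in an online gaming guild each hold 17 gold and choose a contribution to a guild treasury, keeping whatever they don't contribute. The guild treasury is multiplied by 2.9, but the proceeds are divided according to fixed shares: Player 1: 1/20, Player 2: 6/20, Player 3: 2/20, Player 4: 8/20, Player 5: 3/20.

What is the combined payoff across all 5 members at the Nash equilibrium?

For player j, contributing a unit is worthwhile iff 2.9 × (j's share) ≥ 1, i.e. iff j's share is at least 0.3448.
Player 4 alone (share 8/20) is above the threshold, contributing 17; the remaining 4 contribute 0. Total contributed: 17.
The guild treasury pays out 2.9 × 17 = 49.30 in total (split across the unequal shares, but the aggregate is all that matters for the group sum).
The 4 free-riders keep 17 each, adding 68. Group total = 68 + 49.30 = 117.30.

117.30 gold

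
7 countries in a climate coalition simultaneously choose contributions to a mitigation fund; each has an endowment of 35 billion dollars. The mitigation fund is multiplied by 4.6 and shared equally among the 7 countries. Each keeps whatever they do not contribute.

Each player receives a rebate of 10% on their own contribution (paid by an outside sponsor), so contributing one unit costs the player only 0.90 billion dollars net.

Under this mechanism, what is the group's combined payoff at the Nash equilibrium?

245.00 billion dollars

Even with the mechanism, each unit contributed returns only (4.6/7) / 0.90 = 0.7302 per unit of net cost, so contributing nothing is still dominant.
At the Nash equilibrium no one contributes; group total payoff = 7 × 35 = 245.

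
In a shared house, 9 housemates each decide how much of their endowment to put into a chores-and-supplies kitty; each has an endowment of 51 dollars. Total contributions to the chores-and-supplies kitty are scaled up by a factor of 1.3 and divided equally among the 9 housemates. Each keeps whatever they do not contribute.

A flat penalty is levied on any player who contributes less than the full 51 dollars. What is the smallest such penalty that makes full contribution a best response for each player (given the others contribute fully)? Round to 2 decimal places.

Given the others contribute fully, the best deviation is to contribute 0 (any partial contribution still incurs the fine and gives up units whose private return 0.1444 is below 1).
Deviating from 51 to 0 saves 51 dollars but forfeits the deviator's share of the drop in the chores-and-supplies kitty: 1.3/9 × 51 = 7.37.
So the deviation gain is 51 − 7.37 = 43.63, and the fine must be at least 43.63 dollars to wipe it out.

43.63 dollars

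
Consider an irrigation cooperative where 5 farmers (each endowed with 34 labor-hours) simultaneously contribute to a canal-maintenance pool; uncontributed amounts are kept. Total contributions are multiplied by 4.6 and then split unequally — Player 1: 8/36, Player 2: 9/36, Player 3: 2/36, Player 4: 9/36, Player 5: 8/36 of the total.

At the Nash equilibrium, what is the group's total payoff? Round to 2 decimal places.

659.60 labor-hours

A player with share s gets back 4.6·s per unit contributed, so full contribution is dominant for anyone with s > 1/4.6 = 0.2174 and zero contribution is dominant for anyone below.
Player 1, Player 2, Player 4 and Player 5 are above the threshold, contributing 34 each; the remaining 1 contribute 0. Total contributed: 136.
The canal-maintenance pool pays out 4.6 × 136 = 625.60 in total (split across the unequal shares, but the aggregate is all that matters for the group sum).
The 1 free-riders keep 34 each, adding 34. Group total = 34 + 625.60 = 659.60.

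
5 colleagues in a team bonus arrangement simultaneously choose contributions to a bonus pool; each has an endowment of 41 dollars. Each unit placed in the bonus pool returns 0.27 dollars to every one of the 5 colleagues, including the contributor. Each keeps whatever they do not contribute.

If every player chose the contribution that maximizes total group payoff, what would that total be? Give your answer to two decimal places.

276.75 dollars

Each contributed unit returns 1.350 to the group as a whole (0.27 to each of 5 players), which exceeds 1, so the social optimum is full contribution: group total = 1.350 × 205 = 276.75.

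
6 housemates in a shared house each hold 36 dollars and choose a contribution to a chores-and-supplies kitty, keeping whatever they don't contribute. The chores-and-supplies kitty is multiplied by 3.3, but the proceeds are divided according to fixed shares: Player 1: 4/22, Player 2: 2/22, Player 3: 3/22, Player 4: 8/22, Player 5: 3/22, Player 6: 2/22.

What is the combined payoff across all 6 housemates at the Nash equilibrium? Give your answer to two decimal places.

Player j's private return per contributed unit is 3.3 × (j's share). Contributing is weakly dominant for j when that share is at least 1/3.3 = 0.3030, and contributing 0 is dominant otherwise.
Only Player 4 (8/22) clears that bar, contributing 36; the remaining 5 contribute 0. Total contributed: 36.
The chores-and-supplies kitty pays out 3.3 × 36 = 118.80 in total (split across the unequal shares, but the aggregate is all that matters for the group sum).
The 5 free-riders keep 36 each, adding 180. Group total = 180 + 118.80 = 298.80.

298.80 dollars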